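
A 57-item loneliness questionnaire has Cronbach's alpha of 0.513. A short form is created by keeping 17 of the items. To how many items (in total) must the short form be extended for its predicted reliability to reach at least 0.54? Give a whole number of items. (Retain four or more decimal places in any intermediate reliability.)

Short-form reliability: n = 17/57 = 0.2982; r_17 = n·r/(1+(n−1)r) ≈ 0.2390
Length factor from the short form to reach 0.54: n' = 0.54(1 − 0.2390) / [0.2390(1 − 0.54)] ≈ 3.7379
Items = 3.7379 × 17 ≈ 63.54 → 64

64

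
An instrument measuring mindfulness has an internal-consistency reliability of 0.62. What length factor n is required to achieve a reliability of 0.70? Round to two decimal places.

Invert Spearman-Brown to solve for n:
n = r_target (1 − r_old) / [ r_old (1 − r_target) ]
n = [0.70 × 0.38] / [0.62 × 0.30]
  = 0.2660 / 0.1860 = 1.4301

1.43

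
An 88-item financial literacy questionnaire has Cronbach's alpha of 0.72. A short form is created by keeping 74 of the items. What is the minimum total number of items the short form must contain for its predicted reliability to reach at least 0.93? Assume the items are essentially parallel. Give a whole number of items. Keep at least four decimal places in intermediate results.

455

First, r for the 74-item form: n = 74/88 = 0.8409, so r_74 = 0.8409·0.72/(1 + (0.8409 − 1)·0.72) = 0.6838
Then solve for n' with r_old = 0.6838, r_target = 0.93: n' = 0.93(1 − 0.6838)/[0.6838(1 − 0.93)] = 6.1435
Total items = 6.1435 × 74 = 454.62, rounded up to 455.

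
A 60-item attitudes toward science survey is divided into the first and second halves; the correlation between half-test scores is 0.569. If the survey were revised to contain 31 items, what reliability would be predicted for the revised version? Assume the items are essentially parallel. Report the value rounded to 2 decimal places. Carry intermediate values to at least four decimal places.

0.58

Spearman-Brown correction (n = 2): r_full = 2·0.569/(1 + 0.569) = 0.7253
Length factor from 60 to 31 items: n = 31/60 = 0.5167
r_new = n·r_full / (1 + (n − 1)·r_full) = 0.3748 / 0.6495 ≈ 0.5771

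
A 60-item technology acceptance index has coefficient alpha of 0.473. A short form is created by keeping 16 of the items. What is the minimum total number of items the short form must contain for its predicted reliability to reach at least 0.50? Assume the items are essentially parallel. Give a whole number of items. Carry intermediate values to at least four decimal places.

First, r for the 16-item form: n = 16/60 = 0.2667, so r_16 = 0.2667·0.473/(1 + (0.2667 − 1)·0.473) = 0.1931
Then solve for n' with r_old = 0.1931, r_target = 0.50: n' = 0.50(1 − 0.1931)/[0.1931(1 − 0.50)] = 4.1787
Total items = 4.1787 × 16 = 66.86, rounded up to 67.

67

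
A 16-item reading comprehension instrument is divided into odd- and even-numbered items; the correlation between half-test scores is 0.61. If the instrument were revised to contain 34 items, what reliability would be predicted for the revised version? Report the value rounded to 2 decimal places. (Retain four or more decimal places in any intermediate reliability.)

0.87

Full-test reliability from the split-half r: r_full = 2(0.61)/(1 + 0.61) = 0.7578
Then adjust to 34 items: n = 34/16 = 2.1250
r_new = n·r_full / (1 + (n − 1)·r_full) = 1.6103 / 1.8525 ≈ 0.8693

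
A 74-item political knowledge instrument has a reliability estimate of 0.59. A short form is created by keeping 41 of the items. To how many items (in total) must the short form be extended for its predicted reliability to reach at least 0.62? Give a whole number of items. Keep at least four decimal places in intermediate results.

84

First, r for the 41-item form: n = 41/74 = 0.5541, so r_41 = 0.5541·0.59/(1 + (0.5541 − 1)·0.59) = 0.4436
Then solve for n' with r_old = 0.4436, r_target = 0.62: n' = 0.62(1 − 0.4436)/[0.4436(1 − 0.62)] = 2.0465
Items = 2.0465 × 41 ≈ 83.91 → 84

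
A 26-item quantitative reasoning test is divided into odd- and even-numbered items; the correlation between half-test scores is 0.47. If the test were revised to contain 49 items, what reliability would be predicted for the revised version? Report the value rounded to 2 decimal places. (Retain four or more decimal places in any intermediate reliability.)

Full-test reliability from the split-half r: r_full = 2(0.47)/(1 + 0.47) = 0.6395
Then adjust to 49 items: n = 49/26 = 1.8846
r_new = n·r_full / (1 + (n − 1)·r_full) = 1.2052 / 1.5657 ≈ 0.7698

0.77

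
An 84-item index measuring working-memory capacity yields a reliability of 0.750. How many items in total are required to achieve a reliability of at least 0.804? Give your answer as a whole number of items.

n = [0.804 × 0.250] / [0.750 × 0.196]
n = 0.201000 / 0.147000 ≈ 1.3673
So the test needs 1.3673 × 84 ≈ 114.85 items; rounding up, 115.

115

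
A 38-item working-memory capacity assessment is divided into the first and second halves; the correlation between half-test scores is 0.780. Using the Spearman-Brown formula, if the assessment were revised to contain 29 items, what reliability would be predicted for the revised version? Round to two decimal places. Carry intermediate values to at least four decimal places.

0.84

First correct the split-half correlation to full-test reliability: r_full = 2 × 0.780 / (1 + 0.780) ≈ 0.8764
Length factor from 38 to 29 items: n = 29/38 = 0.7632
r_new = n·r_full / (1 + (n − 1)·r_full) = 0.6689 / 0.7925 ≈ 0.8440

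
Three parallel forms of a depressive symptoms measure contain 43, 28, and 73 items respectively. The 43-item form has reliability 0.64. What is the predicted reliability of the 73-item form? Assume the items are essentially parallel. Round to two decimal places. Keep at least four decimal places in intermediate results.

Only the ratio of lengths matters: n = 73/43 = 1.6977
r_{73} = n·r / (1 + (n − 1)·r) = 1.0865 / 1.4465 ≈ 0.7511

0.75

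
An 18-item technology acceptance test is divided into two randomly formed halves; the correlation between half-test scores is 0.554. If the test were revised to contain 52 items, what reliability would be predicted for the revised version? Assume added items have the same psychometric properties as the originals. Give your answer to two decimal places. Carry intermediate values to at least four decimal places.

Full-test reliability from the split-half r: r_full = 2(0.554)/(1 + 0.554) = 0.7130
Then adjust to 52 items: n = 52/18 = 2.8889
r_new = n·r_full / (1 + (n − 1)·r_full) = 2.0598 / 2.3468 ≈ 0.8777

0.88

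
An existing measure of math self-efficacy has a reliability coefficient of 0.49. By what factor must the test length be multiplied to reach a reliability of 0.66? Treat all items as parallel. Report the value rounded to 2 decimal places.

2.02

Spearman-Brown solved for the length factor n:
n = r_target (1 − r_old) / [ r_old (1 − r_target) ]
n = 0.66 × (1 − 0.49) / [ 0.49 × (1 − 0.66) ]
  = 0.3366 / 0.1666 = 2.0204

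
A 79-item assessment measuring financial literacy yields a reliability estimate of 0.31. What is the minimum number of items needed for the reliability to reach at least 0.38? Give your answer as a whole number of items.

108

n = [0.38 × 0.69] / [0.31 × 0.62]
  = 0.2622 / 0.1922 = 1.3642
So the test needs 1.3642 × 79 ≈ 107.77 items; rounding up, 108.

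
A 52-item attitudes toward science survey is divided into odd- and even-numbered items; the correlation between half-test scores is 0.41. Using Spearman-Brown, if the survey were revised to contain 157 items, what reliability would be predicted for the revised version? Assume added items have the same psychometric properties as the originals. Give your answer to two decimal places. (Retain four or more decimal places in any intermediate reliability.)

Spearman-Brown correction (n = 2): r_full = 2·0.41/(1 + 0.41) = 0.5816
Then adjust to 157 items: n = 157/52 = 3.0192
r_new = n·r_full / (1 + (n − 1)·r_full) = 1.7560 / 2.1744 ≈ 0.8076

0.81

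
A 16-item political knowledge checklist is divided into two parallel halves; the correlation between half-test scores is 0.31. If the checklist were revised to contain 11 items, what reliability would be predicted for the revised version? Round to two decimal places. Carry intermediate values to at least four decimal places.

Full-test reliability from the split-half r: r_full = 2(0.31)/(1 + 0.31) = 0.4733
Then adjust to 11 items: n = 11/16 = 0.6875
r_new = n·r_full / (1 + (n − 1)·r_full) = 0.3254 / 0.8521 ≈ 0.3819

0.38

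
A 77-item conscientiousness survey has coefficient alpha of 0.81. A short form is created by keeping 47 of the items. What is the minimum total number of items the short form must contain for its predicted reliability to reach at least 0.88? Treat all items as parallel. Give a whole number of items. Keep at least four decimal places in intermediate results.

133

First, r for the 47-item form: n = 47/77 = 0.6104, so r_47 = 0.6104·0.81/(1 + (0.6104 − 1)·0.81) = 0.7224
Then solve for n' with r_old = 0.7224, r_target = 0.88: n' = 0.88(1 − 0.7224)/[0.7224(1 − 0.88)] = 2.8180
Total items = 2.8180 × 47 = 132.45, rounded up to 133.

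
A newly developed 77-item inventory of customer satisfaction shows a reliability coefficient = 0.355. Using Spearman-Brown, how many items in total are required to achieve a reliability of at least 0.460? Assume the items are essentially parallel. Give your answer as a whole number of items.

120

Invert Spearman-Brown to solve for n:
n = r*(1 − r) / [ r (1 − r*) ]
n = [0.460 × 0.645] / [0.355 × 0.540]
n = 0.296700 / 0.191700 ≈ 1.5477
So the test needs 1.5477 × 77 ≈ 119.17 items; rounding up, 120.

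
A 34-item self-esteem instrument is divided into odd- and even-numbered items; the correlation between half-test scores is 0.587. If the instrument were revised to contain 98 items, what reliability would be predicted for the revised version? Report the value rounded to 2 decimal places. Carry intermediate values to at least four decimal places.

Full-test reliability from the split-half r: r_full = 2(0.587)/(1 + 0.587) = 0.7398
Length factor from 34 to 98 items: n = 98/34 = 2.8824
r_new = n·r_full / (1 + (n − 1)·r_full) = 2.1324 / 2.3926 ≈ 0.8912

0.89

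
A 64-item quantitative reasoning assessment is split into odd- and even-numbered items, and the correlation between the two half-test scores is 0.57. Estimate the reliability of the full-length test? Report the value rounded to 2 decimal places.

Each half is half the length of the full test, so the full test is n = 2 times a half.
r_full = 2(0.57) / (1 + 0.57)
r_full = 1.1400 / 1.5700 ≈ 0.7261

0.73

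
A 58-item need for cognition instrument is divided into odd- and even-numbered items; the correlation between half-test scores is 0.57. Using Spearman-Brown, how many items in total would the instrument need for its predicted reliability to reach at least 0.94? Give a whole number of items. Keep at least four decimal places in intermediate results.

r_full = 2(0.57)/(1 + 0.57) = 0.7261
Solve Spearman-Brown for n: n = 0.94(1 − 0.7261) / [0.7261(1 − 0.94)] = 5.9098
Required items = 5.9098 × 58 = 342.77, so 343 items.

343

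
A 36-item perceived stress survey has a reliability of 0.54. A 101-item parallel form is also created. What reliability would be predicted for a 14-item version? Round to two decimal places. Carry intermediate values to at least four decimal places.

Only the ratio of lengths matters: n = 14/36 = 0.3889
r_{14} = n·r / (1 + (n − 1)·r) = 0.2100 / 0.6700 ≈ 0.3134

0.31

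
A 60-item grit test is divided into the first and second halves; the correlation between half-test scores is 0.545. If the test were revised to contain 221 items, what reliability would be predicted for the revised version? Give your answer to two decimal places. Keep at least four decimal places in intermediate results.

Full-test reliability from the split-half r: r_full = 2(0.545)/(1 + 0.545) = 0.7055
Length factor from 60 to 221 items: n = 221/60 = 3.6833
r_new = n·r_full / (1 + (n − 1)·r_full) = 2.5986 / 2.8931 ≈ 0.8982

0.90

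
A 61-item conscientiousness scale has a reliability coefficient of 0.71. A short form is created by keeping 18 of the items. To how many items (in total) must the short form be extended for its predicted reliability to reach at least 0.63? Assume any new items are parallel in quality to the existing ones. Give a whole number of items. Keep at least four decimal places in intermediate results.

Short-form reliability: n = 18/61 = 0.2951; r_18 = n·r/(1+(n−1)r) ≈ 0.4194
Length factor from the short form to reach 0.63: n' = 0.63(1 − 0.4194) / [0.4194(1 − 0.63)] ≈ 2.3572
Items = 2.3572 × 18 ≈ 42.43 → 43

43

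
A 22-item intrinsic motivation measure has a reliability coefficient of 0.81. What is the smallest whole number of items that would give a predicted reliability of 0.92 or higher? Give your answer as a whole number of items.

60

n = 0.92 × (1 − 0.81) / [ 0.81 × (1 − 0.92) ]
  = 0.1748 / 0.0648 = 2.6975
Items needed = n × 22 = 2.6975 × 22 ≈ 59.34 → round up to 60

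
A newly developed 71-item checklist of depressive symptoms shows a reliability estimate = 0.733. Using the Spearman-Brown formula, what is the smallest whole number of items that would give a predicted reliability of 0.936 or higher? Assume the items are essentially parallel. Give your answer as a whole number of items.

n = 0.936 × (1 − 0.733) / [ 0.733 × (1 − 0.936) ]
n = 0.249912 / 0.046912 ≈ 5.3273
5.3273 × 71 = 378.24 → 379 items

379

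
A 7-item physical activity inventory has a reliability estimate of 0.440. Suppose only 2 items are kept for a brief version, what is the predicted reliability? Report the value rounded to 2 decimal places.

0.18

The new length is 2/7 = 0.2857 times the old.
Spearman-Brown: r_new = n·r / (1 + (n − 1)·r)
r_new = 0.2857·0.440 / [1 + (0.2857 − 1)·0.440]
     = 0.1257 / 0.6857 = 0.1833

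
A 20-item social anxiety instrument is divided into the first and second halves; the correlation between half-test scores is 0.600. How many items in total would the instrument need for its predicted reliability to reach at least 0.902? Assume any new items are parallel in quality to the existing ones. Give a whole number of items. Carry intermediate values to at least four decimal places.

62

Corrected full-test reliability: r_full = 2 × 0.600 / (1 + 0.600) ≈ 0.7500
Solve Spearman-Brown for n: n = 0.902(1 − 0.7500) / [0.7500(1 − 0.902)] = 3.0680
Items = 3.0680 × 20 ≈ 61.36 → 62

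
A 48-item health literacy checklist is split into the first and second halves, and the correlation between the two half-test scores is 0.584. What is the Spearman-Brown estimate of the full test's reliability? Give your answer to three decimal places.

Each half is half the length of the full test, so the full test is n = 2 times a half.
r_full = 2(0.584) / (1 + 0.584)
       = 1.1680 / 1.5840 = 0.7374

0.737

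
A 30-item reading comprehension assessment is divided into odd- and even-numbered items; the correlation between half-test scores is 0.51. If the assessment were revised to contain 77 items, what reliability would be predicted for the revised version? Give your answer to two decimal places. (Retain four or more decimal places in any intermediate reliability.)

0.84

First correct the split-half correlation to full-test reliability: r_full = 2 × 0.51 / (1 + 0.51) ≈ 0.6755
Then adjust to 77 items: n = 77/30 = 2.5667
r_new = n·r_full / (1 + (n − 1)·r_full) = 1.7338 / 2.0583 ≈ 0.8423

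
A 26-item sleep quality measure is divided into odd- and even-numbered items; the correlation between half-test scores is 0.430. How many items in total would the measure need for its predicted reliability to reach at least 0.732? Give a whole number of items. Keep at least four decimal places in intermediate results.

r_full = 2(0.430)/(1 + 0.430) = 0.6014
Solve Spearman-Brown for n: n = 0.732(1 − 0.6014) / [0.6014(1 − 0.732)] = 1.8103
Items = 1.8103 × 26 ≈ 47.07 → 48

48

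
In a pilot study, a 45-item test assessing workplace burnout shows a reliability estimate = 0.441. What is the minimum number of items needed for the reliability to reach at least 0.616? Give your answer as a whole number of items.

92

n = 0.616(1 − 0.441) / [0.441(1 − 0.616)]
n = 0.344344 / 0.169344 ≈ 2.0334
So the test needs 2.0334 × 45 ≈ 91.50 items; rounding up, 92.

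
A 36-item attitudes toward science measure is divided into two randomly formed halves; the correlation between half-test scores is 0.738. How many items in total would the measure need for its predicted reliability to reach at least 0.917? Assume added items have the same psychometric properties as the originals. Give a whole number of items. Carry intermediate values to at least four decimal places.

Corrected full-test reliability: r_full = 2 × 0.738 / (1 + 0.738) ≈ 0.8493
Solve Spearman-Brown for n: n = 0.917(1 − 0.8493) / [0.8493(1 − 0.917)] = 1.9604
Items = 1.9604 × 36 ≈ 70.57 → 71

71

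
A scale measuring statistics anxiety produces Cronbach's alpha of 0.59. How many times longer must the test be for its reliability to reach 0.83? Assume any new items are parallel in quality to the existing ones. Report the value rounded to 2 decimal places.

Rearranging the Spearman-Brown formula for n,
n = r_target (1 − r_old) / [ r_old (1 − r_target) ]
n = 0.83(1 − 0.59) / [0.59(1 − 0.83)]
  = 0.3403 / 0.1003 = 3.3928

3.39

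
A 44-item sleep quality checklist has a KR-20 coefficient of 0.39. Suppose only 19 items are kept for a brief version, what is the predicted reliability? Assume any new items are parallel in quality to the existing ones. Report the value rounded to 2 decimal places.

The new length is 19/44 = 0.4318 times the old.
Apply the Spearman-Brown prophecy formula, r' = nr / [1 + (n − 1)r]:
r_new = 0.4318·0.39 / [1 + (0.4318 − 1)·0.39]
     = 0.1684 / 0.7784 = 0.2163

0.22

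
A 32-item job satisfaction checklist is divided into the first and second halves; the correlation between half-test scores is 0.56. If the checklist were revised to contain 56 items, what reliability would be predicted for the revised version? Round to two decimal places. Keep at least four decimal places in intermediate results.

Spearman-Brown correction (n = 2): r_full = 2·0.56/(1 + 0.56) = 0.7179
Length factor from 32 to 56 items: n = 56/32 = 1.7500
r_new = n·r_full / (1 + (n − 1)·r_full) = 1.2563 / 1.5384 ≈ 0.8166

0.82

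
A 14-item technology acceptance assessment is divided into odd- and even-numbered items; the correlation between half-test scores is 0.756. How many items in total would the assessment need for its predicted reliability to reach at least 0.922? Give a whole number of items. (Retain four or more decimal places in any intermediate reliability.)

r_full = 2(0.756)/(1 + 0.756) = 0.8610
Solve Spearman-Brown for n: n = 0.922(1 − 0.8610) / [0.8610(1 − 0.922)] = 1.9083
Items = 1.9083 × 14 ≈ 26.72 → 27

27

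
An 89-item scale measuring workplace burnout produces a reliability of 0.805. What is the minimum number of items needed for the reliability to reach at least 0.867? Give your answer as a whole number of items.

141

n = 0.867(1 − 0.805) / [0.805(1 − 0.867)]
  = 0.169065 / 0.107065 = 1.5791
Items needed = n × 89 = 1.5791 × 89 ≈ 140.54 → round up to 141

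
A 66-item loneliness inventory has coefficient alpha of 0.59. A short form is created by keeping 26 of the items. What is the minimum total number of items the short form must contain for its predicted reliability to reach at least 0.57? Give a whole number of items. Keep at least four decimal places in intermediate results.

First, r for the 26-item form: n = 26/66 = 0.3939, so r_26 = 0.3939·0.59/(1 + (0.3939 − 1)·0.59) = 0.3618
Length factor from the short form to reach 0.57: n' = 0.57(1 − 0.3618) / [0.3618(1 − 0.57)] ≈ 2.3383
Items = 2.3383 × 26 ≈ 60.80 → 61

61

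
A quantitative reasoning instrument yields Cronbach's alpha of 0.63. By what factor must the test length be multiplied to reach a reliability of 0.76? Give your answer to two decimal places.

1.86

n = 0.76 × (1 − 0.63) / [ 0.63 × (1 − 0.76) ]
n = 0.2812 / 0.1512 ≈ 1.8598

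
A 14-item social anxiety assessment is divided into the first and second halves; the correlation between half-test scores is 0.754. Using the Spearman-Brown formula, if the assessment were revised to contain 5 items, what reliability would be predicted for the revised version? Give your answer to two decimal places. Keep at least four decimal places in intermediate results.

First correct the split-half correlation to full-test reliability: r_full = 2 × 0.754 / (1 + 0.754) ≈ 0.8597
Then adjust to 5 items: n = 5/14 = 0.3571
r_new = n·r_full / (1 + (n − 1)·r_full) = 0.3070 / 0.4473 ≈ 0.6863

0.69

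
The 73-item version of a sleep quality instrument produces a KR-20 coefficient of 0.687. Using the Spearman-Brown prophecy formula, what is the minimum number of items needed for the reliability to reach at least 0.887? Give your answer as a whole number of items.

262

Rearranging the Spearman-Brown formula for n,
n = r*(1 − r) / [ r (1 − r*) ]
n = 0.887(1 − 0.687) / [0.687(1 − 0.887)]
n = 0.277631 / 0.077631 ≈ 3.5763
So the test needs 3.5763 × 73 ≈ 261.07 items; rounding up, 262.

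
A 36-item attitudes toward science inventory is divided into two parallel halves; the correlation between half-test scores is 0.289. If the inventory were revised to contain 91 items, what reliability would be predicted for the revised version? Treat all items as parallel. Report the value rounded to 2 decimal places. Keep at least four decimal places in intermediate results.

0.67

Spearman-Brown correction (n = 2): r_full = 2·0.289/(1 + 0.289) = 0.4484
Then adjust to 91 items: n = 91/36 = 2.5278
r_new = n·r_full / (1 + (n − 1)·r_full) = 1.1335 / 1.6851 ≈ 0.6727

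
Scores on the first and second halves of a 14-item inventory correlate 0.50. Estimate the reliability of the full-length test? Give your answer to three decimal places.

0.667

r_full = 2(0.50) / (1 + 0.50)
r_full = 1.0000 / 1.5000 ≈ 0.6667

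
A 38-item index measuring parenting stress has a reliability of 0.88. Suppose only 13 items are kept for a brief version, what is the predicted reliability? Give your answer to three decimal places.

0.715

The new length is 13/38 = 0.3421 times the old.
Spearman-Brown: r_new = n·r / (1 + (n − 1)·r)
r_new = (0.3421 × 0.88) / (1 + (0.3421 − 1) × 0.88)
r_new = 0.3010 / 0.4210 ≈ 0.7150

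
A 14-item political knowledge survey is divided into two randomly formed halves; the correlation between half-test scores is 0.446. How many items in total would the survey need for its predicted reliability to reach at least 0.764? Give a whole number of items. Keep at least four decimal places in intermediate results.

29

Corrected full-test reliability: r_full = 2 × 0.446 / (1 + 0.446) ≈ 0.6169
n = r_tgt(1 − r_full) / [r_full(1 − r_tgt)] = 0.764 × 0.3831 / (0.6169 × 0.236) ≈ 2.0104
Required items = 2.0104 × 14 = 28.15, so 29 items.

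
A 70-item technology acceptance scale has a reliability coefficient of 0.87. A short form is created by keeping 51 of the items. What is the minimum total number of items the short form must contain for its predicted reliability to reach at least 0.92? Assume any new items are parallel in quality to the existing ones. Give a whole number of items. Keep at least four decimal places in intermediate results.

First, r for the 51-item form: n = 51/70 = 0.7286, so r_51 = 0.7286·0.87/(1 + (0.7286 − 1)·0.87) = 0.8298
Then solve for n' with r_old = 0.8298, r_target = 0.92: n' = 0.92(1 − 0.8298)/[0.8298(1 − 0.92)] = 2.3588
Items = 2.3588 × 51 ≈ 120.30 → 121

121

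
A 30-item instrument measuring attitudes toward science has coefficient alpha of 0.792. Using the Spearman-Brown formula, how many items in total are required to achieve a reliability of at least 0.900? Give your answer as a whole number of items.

Spearman-Brown solved for the length factor n:
n = r_target (1 − r_old) / [ r_old (1 − r_target) ]
n = 0.900 × (1 − 0.792) / [ 0.792 × (1 − 0.900) ]
  = 0.187200 / 0.079200 = 2.3636
So the test needs 2.3636 × 30 ≈ 70.91 items; rounding up, 71.

71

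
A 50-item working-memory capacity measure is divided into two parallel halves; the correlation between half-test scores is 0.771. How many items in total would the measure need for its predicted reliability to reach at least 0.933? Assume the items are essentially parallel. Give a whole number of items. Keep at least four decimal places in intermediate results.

104

Corrected full-test reliability: r_full = 2 × 0.771 / (1 + 0.771) ≈ 0.8707
n = r_tgt(1 − r_full) / [r_full(1 − r_tgt)] = 0.933 × 0.1293 / (0.8707 × 0.067) ≈ 2.0679
Required items = 2.0679 × 50 = 103.39, so 104 items.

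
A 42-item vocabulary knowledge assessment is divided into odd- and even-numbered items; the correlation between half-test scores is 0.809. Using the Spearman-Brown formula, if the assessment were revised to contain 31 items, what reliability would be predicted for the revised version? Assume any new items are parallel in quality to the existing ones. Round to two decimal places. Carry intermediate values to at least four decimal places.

First correct the split-half correlation to full-test reliability: r_full = 2 × 0.809 / (1 + 0.809) ≈ 0.8944
Then adjust to 31 items: n = 31/42 = 0.7381
r_new = n·r_full / (1 + (n − 1)·r_full) = 0.6602 / 0.7658 ≈ 0.8621

0.86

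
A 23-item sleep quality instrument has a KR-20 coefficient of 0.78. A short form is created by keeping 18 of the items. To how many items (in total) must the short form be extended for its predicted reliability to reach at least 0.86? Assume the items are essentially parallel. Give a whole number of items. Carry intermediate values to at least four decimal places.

First, r for the 18-item form: n = 18/23 = 0.7826, so r_18 = 0.7826·0.78/(1 + (0.7826 − 1)·0.78) = 0.7351
Length factor from the short form to reach 0.86: n' = 0.86(1 − 0.7351) / [0.7351(1 − 0.86)] ≈ 2.2136
Total items = 2.2136 × 18 = 39.84, rounded up to 40.

40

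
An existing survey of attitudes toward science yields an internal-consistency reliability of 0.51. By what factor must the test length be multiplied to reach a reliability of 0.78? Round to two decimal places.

3.41

Invert Spearman-Brown to solve for n:
n = r*(1 − r) / [ r (1 − r*) ]
n = 0.78 × (1 − 0.51) / [ 0.51 × (1 − 0.78) ]
  = 0.3822 / 0.1122 = 3.4064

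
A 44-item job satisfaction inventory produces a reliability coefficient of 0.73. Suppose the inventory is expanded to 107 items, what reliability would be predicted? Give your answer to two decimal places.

0.87

n = 107/44 = 2.4318
r_new = (2.4318 × 0.73) / (1 + (2.4318 − 1) × 0.73)
     = 1.7752 / 2.0452 = 0.8680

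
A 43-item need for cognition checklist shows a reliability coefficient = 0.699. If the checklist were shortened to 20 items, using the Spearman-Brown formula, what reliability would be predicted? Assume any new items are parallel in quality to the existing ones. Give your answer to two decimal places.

0.52

Length ratio n = 20/43 = 0.4651
r_new = 0.4651·0.699 / [1 + (0.4651 − 1)·0.699]
     = 0.3251 / 0.6261 = 0.5192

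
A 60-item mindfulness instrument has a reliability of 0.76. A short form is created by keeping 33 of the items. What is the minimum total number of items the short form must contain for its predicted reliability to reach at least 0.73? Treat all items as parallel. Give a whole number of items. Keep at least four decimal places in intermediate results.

First, r for the 33-item form: n = 33/60 = 0.5500, so r_33 = 0.5500·0.76/(1 + (0.5500 − 1)·0.76) = 0.6353
Then solve for n' with r_old = 0.6353, r_target = 0.73: n' = 0.73(1 − 0.6353)/[0.6353(1 − 0.73)] = 1.5521
Items = 1.5521 × 33 ≈ 51.22 → 52

52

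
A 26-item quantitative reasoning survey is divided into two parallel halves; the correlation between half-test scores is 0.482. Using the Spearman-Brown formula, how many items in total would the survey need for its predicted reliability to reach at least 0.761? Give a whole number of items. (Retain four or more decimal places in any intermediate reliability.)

45

r_full = 2(0.482)/(1 + 0.482) = 0.6505
n = r_tgt(1 − r_full) / [r_full(1 − r_tgt)] = 0.761 × 0.3495 / (0.6505 × 0.239) ≈ 1.7108
Items = 1.7108 × 26 ≈ 44.48 → 45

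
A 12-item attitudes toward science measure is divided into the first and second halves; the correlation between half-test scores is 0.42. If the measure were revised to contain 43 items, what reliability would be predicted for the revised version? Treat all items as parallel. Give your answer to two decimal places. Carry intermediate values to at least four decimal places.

Spearman-Brown correction (n = 2): r_full = 2·0.42/(1 + 0.42) = 0.5915
Then adjust to 43 items: n = 43/12 = 3.5833
r_new = n·r_full / (1 + (n − 1)·r_full) = 2.1195 / 2.5280 ≈ 0.8384

0.84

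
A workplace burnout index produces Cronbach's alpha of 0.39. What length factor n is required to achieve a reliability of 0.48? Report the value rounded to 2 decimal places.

1.44

n = [0.48 × 0.61] / [0.39 × 0.52]
n = 0.2928 / 0.2028 ≈ 1.4438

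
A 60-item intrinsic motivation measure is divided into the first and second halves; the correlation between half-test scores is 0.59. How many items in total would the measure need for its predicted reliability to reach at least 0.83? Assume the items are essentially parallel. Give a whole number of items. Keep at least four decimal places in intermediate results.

Corrected full-test reliability: r_full = 2 × 0.59 / (1 + 0.59) ≈ 0.7421
n = r_tgt(1 − r_full) / [r_full(1 − r_tgt)] = 0.83 × 0.2579 / (0.7421 × 0.17) ≈ 1.6968
Items = 1.6968 × 60 ≈ 101.81 → 102

102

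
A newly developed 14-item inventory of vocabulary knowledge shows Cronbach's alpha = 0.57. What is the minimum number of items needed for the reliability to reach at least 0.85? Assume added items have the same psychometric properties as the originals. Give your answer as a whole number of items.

60

n = [0.85 × 0.43] / [0.57 × 0.15]
n = 0.3655 / 0.0855 ≈ 4.2749
Items needed = n × 14 = 4.2749 × 14 ≈ 59.85 → round up to 60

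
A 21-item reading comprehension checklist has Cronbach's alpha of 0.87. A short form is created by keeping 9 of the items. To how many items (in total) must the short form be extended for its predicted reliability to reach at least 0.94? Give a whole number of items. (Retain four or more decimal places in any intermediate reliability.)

50

First, r for the 9-item form: n = 9/21 = 0.4286, so r_9 = 0.4286·0.87/(1 + (0.4286 − 1)·0.87) = 0.7415
Then solve for n' with r_old = 0.7415, r_target = 0.94: n' = 0.94(1 − 0.7415)/[0.7415(1 − 0.94)] = 5.4617
Total items = 5.4617 × 9 = 49.16, rounded up to 50.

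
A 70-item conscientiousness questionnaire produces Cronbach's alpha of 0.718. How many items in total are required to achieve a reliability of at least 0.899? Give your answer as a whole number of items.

n = [0.899 × 0.282] / [0.718 × 0.101]
  = 0.253518 / 0.072518 = 3.4959
Items needed = n × 70 = 3.4959 × 70 ≈ 244.71 → round up to 245

245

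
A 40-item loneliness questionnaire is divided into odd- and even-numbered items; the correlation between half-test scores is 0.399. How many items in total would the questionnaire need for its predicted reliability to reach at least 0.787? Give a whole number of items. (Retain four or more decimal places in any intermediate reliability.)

r_full = 2(0.399)/(1 + 0.399) = 0.5704
Solve Spearman-Brown for n: n = 0.787(1 − 0.5704) / [0.5704(1 − 0.787)] = 2.7828
Items = 2.7828 × 40 ≈ 111.31 → 112

112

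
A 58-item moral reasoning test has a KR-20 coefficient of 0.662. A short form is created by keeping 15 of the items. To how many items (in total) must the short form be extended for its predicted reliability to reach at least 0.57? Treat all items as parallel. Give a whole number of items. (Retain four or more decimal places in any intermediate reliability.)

First, r for the 15-item form: n = 15/58 = 0.2586, so r_15 = 0.2586·0.662/(1 + (0.2586 − 1)·0.662) = 0.3362
Length factor from the short form to reach 0.57: n' = 0.57(1 − 0.3362) / [0.3362(1 − 0.57)] ≈ 2.6173
Total items = 2.6173 × 15 = 39.26, rounded up to 40.

40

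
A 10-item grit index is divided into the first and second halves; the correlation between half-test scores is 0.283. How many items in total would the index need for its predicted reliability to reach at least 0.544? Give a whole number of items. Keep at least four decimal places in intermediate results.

r_full = 2(0.283)/(1 + 0.283) = 0.4412
Solve Spearman-Brown for n: n = 0.544(1 − 0.4412) / [0.4412(1 − 0.544)] = 1.5110
Required items = 1.5110 × 10 = 15.11, so 16 items.

16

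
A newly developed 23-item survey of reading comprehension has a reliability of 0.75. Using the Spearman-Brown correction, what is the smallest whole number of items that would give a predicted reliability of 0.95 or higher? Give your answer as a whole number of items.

n = 0.95(1 − 0.75) / [0.75(1 − 0.95)]
  = 0.2375 / 0.0375 = 6.3333
6.3333 × 23 = 145.67 → 146 items

146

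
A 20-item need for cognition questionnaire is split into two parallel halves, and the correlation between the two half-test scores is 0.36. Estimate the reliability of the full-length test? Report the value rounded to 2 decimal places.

0.53

Each half is half the length of the full test, so the full test is n = 2 times a half.
r_full = 2(0.36) / (1 + 0.36)
r_full = 0.7200 / 1.3600 ≈ 0.5294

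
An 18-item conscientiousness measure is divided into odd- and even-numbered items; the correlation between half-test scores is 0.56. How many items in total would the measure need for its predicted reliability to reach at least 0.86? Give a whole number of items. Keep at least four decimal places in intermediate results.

44

Corrected full-test reliability: r_full = 2 × 0.56 / (1 + 0.56) ≈ 0.7179
Solve Spearman-Brown for n: n = 0.86(1 − 0.7179) / [0.7179(1 − 0.86)] = 2.4138
Required items = 2.4138 × 18 = 43.45, so 44 items.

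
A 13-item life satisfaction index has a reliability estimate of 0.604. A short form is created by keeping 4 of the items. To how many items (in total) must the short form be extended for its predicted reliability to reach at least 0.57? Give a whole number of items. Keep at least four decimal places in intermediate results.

First, r for the 4-item form: n = 4/13 = 0.3077, so r_4 = 0.3077·0.604/(1 + (0.3077 − 1)·0.604) = 0.3194
Length factor from the short form to reach 0.57: n' = 0.57(1 − 0.3194) / [0.3194(1 − 0.57)] ≈ 2.8246
Items = 2.8246 × 4 ≈ 11.30 → 12

12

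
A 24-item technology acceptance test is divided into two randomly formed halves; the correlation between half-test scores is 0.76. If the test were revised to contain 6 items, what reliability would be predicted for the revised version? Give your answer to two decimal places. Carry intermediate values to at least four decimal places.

Full-test reliability from the split-half r: r_full = 2(0.76)/(1 + 0.76) = 0.8636
Then adjust to 6 items: n = 6/24 = 0.2500
r_new = n·r_full / (1 + (n − 1)·r_full) = 0.2159 / 0.3523 ≈ 0.6128

0.61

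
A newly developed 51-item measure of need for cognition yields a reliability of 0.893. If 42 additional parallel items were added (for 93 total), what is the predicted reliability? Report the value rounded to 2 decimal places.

0.94

The new length is 93/51 = 1.8235 times the old.
r_new = 1.8235·0.893 / [1 + (1.8235 − 1)·0.893]
r_new = 1.6284 / 1.7354 ≈ 0.9383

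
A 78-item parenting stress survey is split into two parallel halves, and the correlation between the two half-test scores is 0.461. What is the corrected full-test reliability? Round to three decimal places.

0.631

r_full = 2r_hh / (1 + r_hh) = 2 × 0.461 / (1 + 0.461)
r_full = 0.9220 / 1.4610 ≈ 0.6311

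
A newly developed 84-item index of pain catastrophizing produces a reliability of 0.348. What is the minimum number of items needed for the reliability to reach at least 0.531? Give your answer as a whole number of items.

n = [0.531 × 0.652] / [0.348 × 0.469]
n = 0.346212 / 0.163212 ≈ 2.1212
Items needed = n × 84 = 2.1212 × 84 ≈ 178.18 → round up to 179

179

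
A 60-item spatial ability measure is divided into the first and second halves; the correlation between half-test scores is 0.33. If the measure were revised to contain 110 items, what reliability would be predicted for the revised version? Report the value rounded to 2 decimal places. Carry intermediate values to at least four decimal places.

0.64

First correct the split-half correlation to full-test reliability: r_full = 2 × 0.33 / (1 + 0.33) ≈ 0.4962
Then adjust to 110 items: n = 110/60 = 1.8333
r_new = n·r_full / (1 + (n − 1)·r_full) = 0.9097 / 1.4135 ≈ 0.6436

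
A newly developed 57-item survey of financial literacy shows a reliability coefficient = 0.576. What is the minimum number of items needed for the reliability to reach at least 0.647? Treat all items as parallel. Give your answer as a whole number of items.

Invert Spearman-Brown to solve for n:
n = r*(1 − r) / [ r (1 − r*) ]
n = 0.647(1 − 0.576) / [0.576(1 − 0.647)]
n = 0.274328 / 0.203328 ≈ 1.3492
So the test needs 1.3492 × 57 ≈ 76.90 items; rounding up, 77.

77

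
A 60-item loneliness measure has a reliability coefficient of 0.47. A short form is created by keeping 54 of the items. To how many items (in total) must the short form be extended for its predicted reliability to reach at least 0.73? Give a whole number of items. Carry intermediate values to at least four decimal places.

183

First, r for the 54-item form: n = 54/60 = 0.9000, so r_54 = 0.9000·0.47/(1 + (0.9000 − 1)·0.47) = 0.4439
Then solve for n' with r_old = 0.4439, r_target = 0.73: n' = 0.73(1 − 0.4439)/[0.4439(1 − 0.73)] = 3.3871
Total items = 3.3871 × 54 = 182.90, rounded up to 183.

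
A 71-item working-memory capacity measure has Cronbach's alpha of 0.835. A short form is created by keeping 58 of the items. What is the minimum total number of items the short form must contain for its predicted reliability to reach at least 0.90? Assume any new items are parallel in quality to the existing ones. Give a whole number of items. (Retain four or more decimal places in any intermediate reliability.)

Short-form reliability: n = 58/71 = 0.8169; r_58 = n·r/(1+(n−1)r) ≈ 0.8052
Then solve for n' with r_old = 0.8052, r_target = 0.90: n' = 0.90(1 − 0.8052)/[0.8052(1 − 0.90)] = 2.1773
Total items = 2.1773 × 58 = 126.28, rounded up to 127.

127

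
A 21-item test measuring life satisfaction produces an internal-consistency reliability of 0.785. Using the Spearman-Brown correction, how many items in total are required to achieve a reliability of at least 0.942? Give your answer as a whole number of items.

n = 0.942(1 − 0.785) / [0.785(1 − 0.942)]
n = 0.202530 / 0.045530 ≈ 4.4483
Items needed = n × 21 = 4.4483 × 21 ≈ 93.41 → round up to 94

94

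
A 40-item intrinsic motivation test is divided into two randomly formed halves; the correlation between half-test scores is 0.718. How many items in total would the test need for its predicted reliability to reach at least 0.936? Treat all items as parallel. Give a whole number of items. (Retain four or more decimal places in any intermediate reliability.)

r_full = 2(0.718)/(1 + 0.718) = 0.8359
Solve Spearman-Brown for n: n = 0.936(1 − 0.8359) / [0.8359(1 − 0.936)] = 2.8711
Items = 2.8711 × 40 ≈ 114.84 → 115

115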